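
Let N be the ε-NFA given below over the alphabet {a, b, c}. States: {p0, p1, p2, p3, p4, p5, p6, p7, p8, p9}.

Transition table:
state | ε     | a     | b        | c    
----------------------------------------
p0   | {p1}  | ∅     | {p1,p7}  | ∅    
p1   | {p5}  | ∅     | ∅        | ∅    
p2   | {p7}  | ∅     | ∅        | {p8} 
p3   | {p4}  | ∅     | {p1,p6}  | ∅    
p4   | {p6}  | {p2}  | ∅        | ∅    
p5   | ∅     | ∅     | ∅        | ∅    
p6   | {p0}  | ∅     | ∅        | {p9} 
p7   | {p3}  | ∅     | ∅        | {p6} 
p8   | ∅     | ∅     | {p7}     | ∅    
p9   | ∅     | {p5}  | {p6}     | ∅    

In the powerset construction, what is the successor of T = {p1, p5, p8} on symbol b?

p8 on b → {p7}.
No b-transition from p1, p5.
Union after reading b: {p7}.
Now take the ε-closure:
From p7 via ε: add p3.
From p3 via ε: add p4.
From p4 via ε: add p6.
From p6 via ε: add p0.
From p0 via ε: add p1.
From p1 via ε: add p5.
No new states can be added; the closed set is {p0, p1, p3, p4, p5, p6, p7}.

{p0, p1, p3, p4, p5, p6, p7}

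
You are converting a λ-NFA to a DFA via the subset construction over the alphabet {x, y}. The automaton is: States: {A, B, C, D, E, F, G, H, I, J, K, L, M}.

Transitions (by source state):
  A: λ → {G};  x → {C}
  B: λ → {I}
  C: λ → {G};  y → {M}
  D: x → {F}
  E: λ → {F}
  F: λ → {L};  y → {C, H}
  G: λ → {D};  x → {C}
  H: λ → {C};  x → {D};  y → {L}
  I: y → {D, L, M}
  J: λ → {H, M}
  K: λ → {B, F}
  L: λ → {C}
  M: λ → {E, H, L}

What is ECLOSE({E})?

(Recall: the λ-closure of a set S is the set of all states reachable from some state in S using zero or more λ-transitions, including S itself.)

Start with {E}.
From E via λ: add F.
From F via λ: add L.
From L via λ: add C.
From C via λ: add G.
From G via λ: add D.
No new states can be added; the closed set is {C, D, E, F, G, L}.

{C, D, E, F, G, L}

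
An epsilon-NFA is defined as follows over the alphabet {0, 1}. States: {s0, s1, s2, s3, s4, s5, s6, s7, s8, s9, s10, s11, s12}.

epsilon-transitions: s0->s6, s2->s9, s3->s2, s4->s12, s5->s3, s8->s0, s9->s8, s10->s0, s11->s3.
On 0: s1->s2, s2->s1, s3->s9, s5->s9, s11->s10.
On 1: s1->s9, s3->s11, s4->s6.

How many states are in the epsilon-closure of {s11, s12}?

8

Start with {s11, s12}.
From s11 via epsilon: add s3.
From s3 via epsilon: add s2.
From s2 via epsilon: add s9.
From s9 via epsilon: add s8.
From s8 via epsilon: add s0.
From s0 via epsilon: add s6.
epsilon-closure = {s0, s2, s3, s6, s8, s9, s11, s12}, which has 8 states.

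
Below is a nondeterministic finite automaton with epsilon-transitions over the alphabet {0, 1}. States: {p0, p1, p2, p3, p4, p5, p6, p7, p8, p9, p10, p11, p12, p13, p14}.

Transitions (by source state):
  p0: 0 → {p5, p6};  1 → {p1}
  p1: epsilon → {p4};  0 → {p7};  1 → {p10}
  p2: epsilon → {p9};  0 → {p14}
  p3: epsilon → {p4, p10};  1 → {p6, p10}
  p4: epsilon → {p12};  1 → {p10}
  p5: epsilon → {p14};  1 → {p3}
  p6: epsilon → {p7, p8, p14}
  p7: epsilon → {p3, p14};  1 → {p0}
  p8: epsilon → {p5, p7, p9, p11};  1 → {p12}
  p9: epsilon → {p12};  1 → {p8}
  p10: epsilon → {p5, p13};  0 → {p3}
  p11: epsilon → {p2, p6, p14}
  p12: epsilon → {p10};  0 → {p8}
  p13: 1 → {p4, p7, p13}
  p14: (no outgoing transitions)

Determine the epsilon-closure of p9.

Start with {p9}.
From p9 via epsilon: add p12.
From p12 via epsilon: add p10.
From p10 via epsilon: add p5, p13.
From p5 via epsilon: add p14.
No new states can be added; the closed set is {p5, p9, p10, p12, p13, p14}.

{p5, p9, p10, p12, p13, p14}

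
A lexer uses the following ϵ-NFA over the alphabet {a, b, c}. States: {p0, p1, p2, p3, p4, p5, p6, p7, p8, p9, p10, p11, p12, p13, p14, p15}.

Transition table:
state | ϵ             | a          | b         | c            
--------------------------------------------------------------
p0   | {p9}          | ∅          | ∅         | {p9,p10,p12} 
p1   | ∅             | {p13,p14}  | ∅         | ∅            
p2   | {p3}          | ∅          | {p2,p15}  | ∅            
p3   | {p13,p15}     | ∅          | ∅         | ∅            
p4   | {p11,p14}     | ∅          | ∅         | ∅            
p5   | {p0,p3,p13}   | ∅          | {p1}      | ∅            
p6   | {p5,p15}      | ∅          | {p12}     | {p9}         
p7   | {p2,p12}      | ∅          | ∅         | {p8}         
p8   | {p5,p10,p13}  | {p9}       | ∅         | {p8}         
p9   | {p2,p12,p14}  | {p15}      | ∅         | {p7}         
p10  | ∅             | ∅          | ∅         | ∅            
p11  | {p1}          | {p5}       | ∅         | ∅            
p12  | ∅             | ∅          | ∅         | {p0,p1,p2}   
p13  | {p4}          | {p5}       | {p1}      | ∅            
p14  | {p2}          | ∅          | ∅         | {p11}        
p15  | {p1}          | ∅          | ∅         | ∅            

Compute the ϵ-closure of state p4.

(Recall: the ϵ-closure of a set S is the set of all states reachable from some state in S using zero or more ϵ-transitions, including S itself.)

{p1, p2, p3, p4, p11, p13, p14, p15}

Start with {p4}.
From p4 via ϵ: add p11, p14.
From p11 via ϵ: add p1.
From p14 via ϵ: add p2.
From p2 via ϵ: add p3.
From p3 via ϵ: add p13, p15.
No new states can be added; the closed set is {p1, p2, p3, p4, p11, p13, p14, p15}.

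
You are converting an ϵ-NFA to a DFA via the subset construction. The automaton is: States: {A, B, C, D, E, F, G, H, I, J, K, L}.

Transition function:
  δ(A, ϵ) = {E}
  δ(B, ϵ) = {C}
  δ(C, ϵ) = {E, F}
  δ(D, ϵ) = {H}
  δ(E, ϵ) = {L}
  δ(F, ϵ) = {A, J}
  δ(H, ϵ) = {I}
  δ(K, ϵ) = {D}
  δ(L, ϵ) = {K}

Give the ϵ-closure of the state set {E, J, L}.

{D, E, H, I, J, K, L}

Start with {E, J, L}.
From L via ϵ: add K.
From K via ϵ: add D.
From D via ϵ: add H.
From H via ϵ: add I.
No new states can be added; the closed set is {D, E, H, I, J, K, L}.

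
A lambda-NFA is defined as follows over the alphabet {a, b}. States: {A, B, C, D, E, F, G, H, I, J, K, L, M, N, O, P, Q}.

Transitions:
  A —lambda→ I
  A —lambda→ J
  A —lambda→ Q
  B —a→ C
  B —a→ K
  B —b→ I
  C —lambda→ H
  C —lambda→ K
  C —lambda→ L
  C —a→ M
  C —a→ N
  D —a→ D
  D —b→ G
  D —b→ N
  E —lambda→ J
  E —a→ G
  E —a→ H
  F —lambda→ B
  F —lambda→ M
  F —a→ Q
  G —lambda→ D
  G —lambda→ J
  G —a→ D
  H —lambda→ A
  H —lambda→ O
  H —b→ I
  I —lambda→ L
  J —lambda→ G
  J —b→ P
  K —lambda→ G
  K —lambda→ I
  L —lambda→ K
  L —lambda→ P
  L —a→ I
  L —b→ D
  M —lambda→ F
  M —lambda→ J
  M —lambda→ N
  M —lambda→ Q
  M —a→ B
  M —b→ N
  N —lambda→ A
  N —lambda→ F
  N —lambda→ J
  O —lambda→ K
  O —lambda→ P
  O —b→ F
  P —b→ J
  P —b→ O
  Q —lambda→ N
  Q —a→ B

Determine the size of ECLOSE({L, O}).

Start with {L, O}.
From L via lambda: add K, P.
From K via lambda: add G, I.
From G via lambda: add D, J.
lambda-closure = {D, G, I, J, K, L, O, P}, which has 8 states.

8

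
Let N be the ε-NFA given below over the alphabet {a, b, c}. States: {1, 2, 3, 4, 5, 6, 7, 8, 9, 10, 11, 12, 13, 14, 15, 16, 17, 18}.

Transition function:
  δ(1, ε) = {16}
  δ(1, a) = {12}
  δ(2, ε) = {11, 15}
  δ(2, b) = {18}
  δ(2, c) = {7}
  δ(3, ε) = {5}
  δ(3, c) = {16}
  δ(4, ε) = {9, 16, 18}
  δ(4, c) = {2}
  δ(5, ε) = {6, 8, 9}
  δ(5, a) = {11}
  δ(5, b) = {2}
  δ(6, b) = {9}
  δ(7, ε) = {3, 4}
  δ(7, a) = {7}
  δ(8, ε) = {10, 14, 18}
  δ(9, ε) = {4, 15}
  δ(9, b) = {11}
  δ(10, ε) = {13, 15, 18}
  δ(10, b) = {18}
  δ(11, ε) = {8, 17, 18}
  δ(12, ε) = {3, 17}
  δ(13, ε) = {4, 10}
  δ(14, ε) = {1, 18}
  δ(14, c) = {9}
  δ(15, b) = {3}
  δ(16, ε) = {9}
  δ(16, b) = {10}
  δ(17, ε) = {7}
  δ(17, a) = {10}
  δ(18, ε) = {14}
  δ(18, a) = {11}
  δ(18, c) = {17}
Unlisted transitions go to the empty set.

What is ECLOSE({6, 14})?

Start with {6, 14}.
From 14 via ε: add 1, 18.
From 1 via ε: add 16.
From 16 via ε: add 9.
From 9 via ε: add 4, 15.
No new states can be added; the closed set is {1, 4, 6, 9, 14, 15, 16, 18}.

{1, 4, 6, 9, 14, 15, 16, 18}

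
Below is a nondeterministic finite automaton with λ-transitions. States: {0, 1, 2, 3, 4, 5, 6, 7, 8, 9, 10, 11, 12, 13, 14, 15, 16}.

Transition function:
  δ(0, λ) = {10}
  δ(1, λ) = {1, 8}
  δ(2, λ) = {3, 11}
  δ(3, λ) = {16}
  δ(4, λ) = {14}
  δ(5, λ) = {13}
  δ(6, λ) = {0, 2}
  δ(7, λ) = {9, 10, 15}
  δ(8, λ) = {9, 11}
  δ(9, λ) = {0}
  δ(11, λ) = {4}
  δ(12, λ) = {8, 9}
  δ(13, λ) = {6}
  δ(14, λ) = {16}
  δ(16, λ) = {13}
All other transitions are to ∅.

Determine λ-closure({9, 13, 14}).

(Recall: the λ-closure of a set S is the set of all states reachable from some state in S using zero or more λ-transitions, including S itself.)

{0, 2, 3, 4, 6, 9, 10, 11, 13, 14, 16}

Start with {9, 13, 14}.
From 9 via λ: add 0.
From 13 via λ: add 6.
From 14 via λ: add 16.
From 0 via λ: add 10.
From 6 via λ: add 2.
From 2 via λ: add 3, 11.
From 11 via λ: add 4.
No new states can be added; the closed set is {0, 2, 3, 4, 6, 9, 10, 11, 13, 14, 16}.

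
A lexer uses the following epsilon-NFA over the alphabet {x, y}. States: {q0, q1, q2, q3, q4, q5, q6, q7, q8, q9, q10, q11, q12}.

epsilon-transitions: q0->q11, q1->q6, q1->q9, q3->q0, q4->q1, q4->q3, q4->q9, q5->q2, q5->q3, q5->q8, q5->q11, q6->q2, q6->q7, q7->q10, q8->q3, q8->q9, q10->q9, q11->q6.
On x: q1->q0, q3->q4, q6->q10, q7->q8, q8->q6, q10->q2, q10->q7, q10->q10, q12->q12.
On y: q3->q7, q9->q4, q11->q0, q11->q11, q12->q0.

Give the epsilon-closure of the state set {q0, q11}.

{q0, q2, q6, q7, q9, q10, q11}

Start with {q0, q11}.
From q11 via epsilon: add q6.
From q6 via epsilon: add q2, q7.
From q7 via epsilon: add q10.
From q10 via epsilon: add q9.
No new states can be added; the closed set is {q0, q2, q6, q7, q9, q10, q11}.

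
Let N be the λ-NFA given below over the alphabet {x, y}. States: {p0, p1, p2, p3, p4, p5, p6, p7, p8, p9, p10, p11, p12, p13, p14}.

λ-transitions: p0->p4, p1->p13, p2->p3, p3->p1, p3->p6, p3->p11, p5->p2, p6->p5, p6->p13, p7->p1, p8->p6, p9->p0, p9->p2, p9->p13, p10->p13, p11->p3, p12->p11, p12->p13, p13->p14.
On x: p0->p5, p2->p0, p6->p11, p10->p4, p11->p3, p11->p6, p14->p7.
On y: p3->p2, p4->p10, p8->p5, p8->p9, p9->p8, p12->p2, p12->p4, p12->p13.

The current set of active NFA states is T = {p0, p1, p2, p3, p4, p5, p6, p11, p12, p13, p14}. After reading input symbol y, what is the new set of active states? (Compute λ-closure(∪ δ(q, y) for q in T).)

{p1, p2, p3, p4, p5, p6, p10, p11, p13, p14}

p3 on y → {p2}.
p4 on y → {p10}.
p12 on y → {p2, p4, p13}.
No y-transition from p0, p1, p2, p5, p6, p11, p13, p14.
Union after reading y: {p2, p4, p10, p13}.
Now take the λ-closure:
From p2 via λ: add p3.
From p13 via λ: add p14.
From p3 via λ: add p1, p6, p11.
From p6 via λ: add p5.
No new states can be added; the closed set is {p1, p2, p3, p4, p5, p6, p10, p11, p13, p14}.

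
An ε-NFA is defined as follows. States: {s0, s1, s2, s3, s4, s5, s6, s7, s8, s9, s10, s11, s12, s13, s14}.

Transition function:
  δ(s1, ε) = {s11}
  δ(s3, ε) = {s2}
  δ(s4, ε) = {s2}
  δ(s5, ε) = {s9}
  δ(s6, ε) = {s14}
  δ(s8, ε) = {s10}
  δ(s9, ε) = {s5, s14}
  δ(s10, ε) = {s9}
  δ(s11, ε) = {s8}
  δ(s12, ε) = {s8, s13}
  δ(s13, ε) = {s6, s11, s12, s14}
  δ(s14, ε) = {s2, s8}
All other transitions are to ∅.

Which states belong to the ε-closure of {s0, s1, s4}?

Start with {s0, s1, s4}.
From s1 via ε: add s11.
From s4 via ε: add s2.
From s11 via ε: add s8.
From s8 via ε: add s10.
From s10 via ε: add s9.
From s9 via ε: add s5, s14.
No new states can be added; the closed set is {s0, s1, s2, s4, s5, s8, s9, s10, s11, s14}.

{s0, s1, s2, s4, s5, s8, s9, s10, s11, s14}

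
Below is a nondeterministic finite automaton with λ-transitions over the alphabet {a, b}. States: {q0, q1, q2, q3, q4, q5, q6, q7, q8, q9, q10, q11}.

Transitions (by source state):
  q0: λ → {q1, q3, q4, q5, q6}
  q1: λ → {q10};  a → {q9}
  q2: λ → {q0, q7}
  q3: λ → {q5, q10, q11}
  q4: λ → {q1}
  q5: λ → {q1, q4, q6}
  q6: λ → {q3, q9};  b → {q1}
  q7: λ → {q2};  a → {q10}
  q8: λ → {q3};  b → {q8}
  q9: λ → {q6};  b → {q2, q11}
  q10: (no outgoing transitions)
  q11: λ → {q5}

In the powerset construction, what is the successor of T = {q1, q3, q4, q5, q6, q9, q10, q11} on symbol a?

{q1, q3, q4, q5, q6, q9, q10, q11}

q1 on a → {q9}.
No a-transition from q3, q4, q5, q6, q9, q10, q11.
Union after reading a: {q9}.
Now take the λ-closure:
From q9 via λ: add q6.
From q6 via λ: add q3.
From q3 via λ: add q5, q10, q11.
From q5 via λ: add q1, q4.
No new states can be added; the closed set is {q1, q3, q4, q5, q6, q9, q10, q11}.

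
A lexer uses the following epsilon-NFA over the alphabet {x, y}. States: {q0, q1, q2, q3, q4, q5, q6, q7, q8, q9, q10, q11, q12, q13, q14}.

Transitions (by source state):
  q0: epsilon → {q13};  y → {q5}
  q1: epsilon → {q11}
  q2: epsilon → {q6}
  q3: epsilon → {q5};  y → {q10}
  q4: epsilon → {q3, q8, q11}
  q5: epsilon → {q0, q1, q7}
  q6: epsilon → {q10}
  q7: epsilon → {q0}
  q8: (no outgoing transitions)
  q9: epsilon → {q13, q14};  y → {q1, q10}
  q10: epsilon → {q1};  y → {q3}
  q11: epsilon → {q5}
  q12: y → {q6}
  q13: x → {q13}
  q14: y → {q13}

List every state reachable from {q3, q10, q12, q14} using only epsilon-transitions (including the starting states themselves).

Start with {q3, q10, q12, q14}.
From q3 via epsilon: add q5.
From q10 via epsilon: add q1.
From q1 via epsilon: add q11.
From q5 via epsilon: add q0, q7.
From q0 via epsilon: add q13.
No new states can be added; the closed set is {q0, q1, q3, q5, q7, q10, q11, q12, q13, q14}.

{q0, q1, q3, q5, q7, q10, q11, q12, q13, q14}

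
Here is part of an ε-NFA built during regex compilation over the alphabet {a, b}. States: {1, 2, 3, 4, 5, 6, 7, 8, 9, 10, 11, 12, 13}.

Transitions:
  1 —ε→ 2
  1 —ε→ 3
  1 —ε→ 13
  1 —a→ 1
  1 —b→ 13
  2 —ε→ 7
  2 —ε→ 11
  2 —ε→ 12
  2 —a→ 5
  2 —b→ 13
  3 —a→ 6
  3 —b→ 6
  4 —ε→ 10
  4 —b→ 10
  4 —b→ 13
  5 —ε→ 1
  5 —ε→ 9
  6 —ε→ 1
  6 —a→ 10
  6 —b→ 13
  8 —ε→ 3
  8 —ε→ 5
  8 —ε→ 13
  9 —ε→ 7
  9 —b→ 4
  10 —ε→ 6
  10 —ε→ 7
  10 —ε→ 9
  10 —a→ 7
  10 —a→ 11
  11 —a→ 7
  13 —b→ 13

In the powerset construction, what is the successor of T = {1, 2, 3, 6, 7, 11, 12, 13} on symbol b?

1 on b → {13}.
2 on b → {13}.
3 on b → {6}.
6 on b → {13}.
13 on b → {13}.
No b-transition from 7, 11, 12.
Union after reading b: {6, 13}.
Now take the ε-closure:
From 6 via ε: add 1.
From 1 via ε: add 2, 3.
From 2 via ε: add 7, 11, 12.
No new states can be added; the closed set is {1, 2, 3, 6, 7, 11, 12, 13}.

{1, 2, 3, 6, 7, 11, 12, 13}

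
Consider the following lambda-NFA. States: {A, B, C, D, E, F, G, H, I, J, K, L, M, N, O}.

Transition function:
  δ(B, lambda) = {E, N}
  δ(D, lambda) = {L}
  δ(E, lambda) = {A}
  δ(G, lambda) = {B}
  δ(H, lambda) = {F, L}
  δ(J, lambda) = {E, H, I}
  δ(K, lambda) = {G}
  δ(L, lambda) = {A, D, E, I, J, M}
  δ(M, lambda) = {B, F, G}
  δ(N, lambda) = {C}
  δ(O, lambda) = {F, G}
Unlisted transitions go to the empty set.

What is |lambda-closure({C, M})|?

8

Start with {C, M}.
From M via lambda: add B, F, G.
From B via lambda: add E, N.
From E via lambda: add A.
lambda-closure = {A, B, C, E, F, G, M, N}, which has 8 states.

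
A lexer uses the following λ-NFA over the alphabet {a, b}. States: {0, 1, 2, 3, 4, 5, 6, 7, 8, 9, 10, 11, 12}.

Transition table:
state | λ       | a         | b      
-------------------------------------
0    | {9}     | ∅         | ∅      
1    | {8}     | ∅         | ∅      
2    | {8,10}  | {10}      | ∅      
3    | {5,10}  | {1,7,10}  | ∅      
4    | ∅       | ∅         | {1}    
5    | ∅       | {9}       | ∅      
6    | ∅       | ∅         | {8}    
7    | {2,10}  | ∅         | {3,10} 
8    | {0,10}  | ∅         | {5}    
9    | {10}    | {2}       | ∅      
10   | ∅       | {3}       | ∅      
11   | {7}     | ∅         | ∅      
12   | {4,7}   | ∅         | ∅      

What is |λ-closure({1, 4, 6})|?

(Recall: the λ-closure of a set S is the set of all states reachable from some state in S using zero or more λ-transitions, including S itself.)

7

Start with {1, 4, 6}.
From 1 via λ: add 8.
From 8 via λ: add 0, 10.
From 0 via λ: add 9.
λ-closure = {0, 1, 4, 6, 8, 9, 10}, which has 7 states.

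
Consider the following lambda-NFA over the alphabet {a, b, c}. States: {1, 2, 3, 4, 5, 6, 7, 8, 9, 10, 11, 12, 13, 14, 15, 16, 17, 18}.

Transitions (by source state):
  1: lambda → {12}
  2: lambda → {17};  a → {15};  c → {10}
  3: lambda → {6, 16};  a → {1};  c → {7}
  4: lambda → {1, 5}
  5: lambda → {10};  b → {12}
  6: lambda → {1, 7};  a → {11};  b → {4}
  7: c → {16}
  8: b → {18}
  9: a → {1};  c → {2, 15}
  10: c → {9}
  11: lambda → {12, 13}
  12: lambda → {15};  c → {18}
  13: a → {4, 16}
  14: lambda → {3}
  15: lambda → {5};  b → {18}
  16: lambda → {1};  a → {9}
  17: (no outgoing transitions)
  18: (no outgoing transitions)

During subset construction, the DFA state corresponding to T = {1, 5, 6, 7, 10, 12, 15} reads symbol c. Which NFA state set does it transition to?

7 on c → {16}.
10 on c → {9}.
12 on c → {18}.
No c-transition from 1, 5, 6, 15.
Union after reading c: {9, 16, 18}.
Now take the lambda-closure:
From 16 via lambda: add 1.
From 1 via lambda: add 12.
From 12 via lambda: add 15.
From 15 via lambda: add 5.
From 5 via lambda: add 10.
No new states can be added; the closed set is {1, 5, 9, 10, 12, 15, 16, 18}.

{1, 5, 9, 10, 12, 15, 16, 18}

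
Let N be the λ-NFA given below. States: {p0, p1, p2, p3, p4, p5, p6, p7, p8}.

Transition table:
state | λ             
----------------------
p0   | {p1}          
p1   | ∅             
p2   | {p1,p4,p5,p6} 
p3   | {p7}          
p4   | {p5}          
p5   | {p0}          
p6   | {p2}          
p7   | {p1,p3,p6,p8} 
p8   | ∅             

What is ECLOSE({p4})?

{p0, p1, p4, p5}

Start with {p4}.
From p4 via λ: add p5.
From p5 via λ: add p0.
From p0 via λ: add p1.
No new states can be added; the closed set is {p0, p1, p4, p5}.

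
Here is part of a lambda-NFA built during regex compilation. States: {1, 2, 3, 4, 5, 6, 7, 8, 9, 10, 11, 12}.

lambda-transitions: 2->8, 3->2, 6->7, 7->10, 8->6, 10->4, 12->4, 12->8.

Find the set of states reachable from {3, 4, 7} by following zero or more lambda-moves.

Start with {3, 4, 7}.
From 3 via lambda: add 2.
From 7 via lambda: add 10.
From 2 via lambda: add 8.
From 8 via lambda: add 6.
No new states can be added; the closed set is {2, 3, 4, 6, 7, 8, 10}.

{2, 3, 4, 6, 7, 8, 10}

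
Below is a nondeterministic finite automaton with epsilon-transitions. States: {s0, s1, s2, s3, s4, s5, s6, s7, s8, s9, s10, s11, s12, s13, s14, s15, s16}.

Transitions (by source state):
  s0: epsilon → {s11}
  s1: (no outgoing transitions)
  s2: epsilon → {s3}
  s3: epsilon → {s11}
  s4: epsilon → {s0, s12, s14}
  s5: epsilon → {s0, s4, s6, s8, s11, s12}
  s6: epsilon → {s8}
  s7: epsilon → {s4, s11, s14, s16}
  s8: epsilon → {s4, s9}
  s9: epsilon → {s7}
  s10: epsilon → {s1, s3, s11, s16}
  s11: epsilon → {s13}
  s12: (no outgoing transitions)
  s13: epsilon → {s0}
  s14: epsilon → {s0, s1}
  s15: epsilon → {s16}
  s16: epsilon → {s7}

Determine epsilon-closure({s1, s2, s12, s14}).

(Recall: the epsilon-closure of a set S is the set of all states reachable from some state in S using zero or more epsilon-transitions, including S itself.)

{s0, s1, s2, s3, s11, s12, s13, s14}

Start with {s1, s2, s12, s14}.
From s2 via epsilon: add s3.
From s14 via epsilon: add s0.
From s0 via epsilon: add s11.
From s11 via epsilon: add s13.
No new states can be added; the closed set is {s0, s1, s2, s3, s11, s12, s13, s14}.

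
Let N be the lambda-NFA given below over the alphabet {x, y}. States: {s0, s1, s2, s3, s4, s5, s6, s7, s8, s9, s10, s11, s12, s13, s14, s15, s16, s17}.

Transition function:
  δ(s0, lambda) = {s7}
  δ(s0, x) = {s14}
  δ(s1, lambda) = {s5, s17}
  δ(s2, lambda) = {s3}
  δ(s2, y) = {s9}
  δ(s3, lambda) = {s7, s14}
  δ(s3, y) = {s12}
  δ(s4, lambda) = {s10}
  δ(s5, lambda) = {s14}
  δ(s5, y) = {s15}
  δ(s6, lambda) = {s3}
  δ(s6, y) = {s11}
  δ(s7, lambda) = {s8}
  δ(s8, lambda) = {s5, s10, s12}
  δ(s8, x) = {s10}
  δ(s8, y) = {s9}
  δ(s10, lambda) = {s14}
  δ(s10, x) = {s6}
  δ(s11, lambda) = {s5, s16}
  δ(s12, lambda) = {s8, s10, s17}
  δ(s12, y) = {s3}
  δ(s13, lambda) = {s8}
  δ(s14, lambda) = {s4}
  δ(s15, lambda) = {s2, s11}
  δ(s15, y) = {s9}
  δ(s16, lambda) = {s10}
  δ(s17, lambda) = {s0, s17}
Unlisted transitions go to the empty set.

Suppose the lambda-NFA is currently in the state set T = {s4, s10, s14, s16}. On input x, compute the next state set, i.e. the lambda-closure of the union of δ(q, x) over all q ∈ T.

s10 on x → {s6}.
No x-transition from s4, s14, s16.
Union after reading x: {s6}.
Now take the lambda-closure:
From s6 via lambda: add s3.
From s3 via lambda: add s7, s14.
From s7 via lambda: add s8.
From s14 via lambda: add s4.
From s4 via lambda: add s10.
From s8 via lambda: add s5, s12.
From s12 via lambda: add s17.
From s17 via lambda: add s0.
No new states can be added; the closed set is {s0, s3, s4, s5, s6, s7, s8, s10, s12, s14, s17}.

{s0, s3, s4, s5, s6, s7, s8, s10, s12, s14, s17}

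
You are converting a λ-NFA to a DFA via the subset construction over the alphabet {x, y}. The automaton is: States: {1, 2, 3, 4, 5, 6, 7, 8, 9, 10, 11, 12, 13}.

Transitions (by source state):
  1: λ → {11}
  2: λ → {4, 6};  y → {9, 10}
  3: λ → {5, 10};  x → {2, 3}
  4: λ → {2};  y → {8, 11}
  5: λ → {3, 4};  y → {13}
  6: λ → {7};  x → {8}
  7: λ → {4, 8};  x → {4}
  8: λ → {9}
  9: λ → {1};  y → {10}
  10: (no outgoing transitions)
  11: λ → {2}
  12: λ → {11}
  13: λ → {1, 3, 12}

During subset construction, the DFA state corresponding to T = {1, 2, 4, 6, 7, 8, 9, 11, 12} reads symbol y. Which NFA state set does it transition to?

2 on y → {9, 10}.
4 on y → {8, 11}.
9 on y → {10}.
No y-transition from 1, 6, 7, 8, 11, 12.
Union after reading y: {8, 9, 10, 11}.
Now take the λ-closure:
From 9 via λ: add 1.
From 11 via λ: add 2.
From 2 via λ: add 4, 6.
From 6 via λ: add 7.
No new states can be added; the closed set is {1, 2, 4, 6, 7, 8, 9, 10, 11}.

{1, 2, 4, 6, 7, 8, 9, 10, 11}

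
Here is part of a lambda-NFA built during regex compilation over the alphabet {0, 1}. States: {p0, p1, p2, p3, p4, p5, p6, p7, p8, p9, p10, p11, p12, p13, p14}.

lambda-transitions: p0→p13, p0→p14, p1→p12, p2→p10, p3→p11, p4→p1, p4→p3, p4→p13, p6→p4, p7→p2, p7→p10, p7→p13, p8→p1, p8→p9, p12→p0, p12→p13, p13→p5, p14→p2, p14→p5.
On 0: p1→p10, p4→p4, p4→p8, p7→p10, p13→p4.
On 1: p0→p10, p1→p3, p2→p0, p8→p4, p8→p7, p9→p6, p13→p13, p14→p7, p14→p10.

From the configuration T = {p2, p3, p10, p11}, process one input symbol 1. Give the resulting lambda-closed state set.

p2 on 1 → {p0}.
No 1-transition from p3, p10, p11.
Union after reading 1: {p0}.
Now take the lambda-closure:
From p0 via lambda: add p13, p14.
From p13 via lambda: add p5.
From p14 via lambda: add p2.
From p2 via lambda: add p10.
No new states can be added; the closed set is {p0, p2, p5, p10, p13, p14}.

{p0, p2, p5, p10, p13, p14}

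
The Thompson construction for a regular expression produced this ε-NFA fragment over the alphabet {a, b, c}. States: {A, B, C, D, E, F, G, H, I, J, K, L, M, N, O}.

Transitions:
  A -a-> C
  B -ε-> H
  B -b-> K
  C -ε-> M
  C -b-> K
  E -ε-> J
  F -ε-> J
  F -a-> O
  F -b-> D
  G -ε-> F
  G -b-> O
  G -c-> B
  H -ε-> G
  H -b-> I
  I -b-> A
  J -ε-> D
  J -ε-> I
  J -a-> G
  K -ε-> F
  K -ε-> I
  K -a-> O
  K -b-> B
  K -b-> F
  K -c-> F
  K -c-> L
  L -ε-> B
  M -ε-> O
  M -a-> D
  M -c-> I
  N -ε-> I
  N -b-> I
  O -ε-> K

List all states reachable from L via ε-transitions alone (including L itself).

Start with {L}.
From L via ε: add B.
From B via ε: add H.
From H via ε: add G.
From G via ε: add F.
From F via ε: add J.
From J via ε: add D, I.
No new states can be added; the closed set is {B, D, F, G, H, I, J, L}.

{B, D, F, G, H, I, J, L}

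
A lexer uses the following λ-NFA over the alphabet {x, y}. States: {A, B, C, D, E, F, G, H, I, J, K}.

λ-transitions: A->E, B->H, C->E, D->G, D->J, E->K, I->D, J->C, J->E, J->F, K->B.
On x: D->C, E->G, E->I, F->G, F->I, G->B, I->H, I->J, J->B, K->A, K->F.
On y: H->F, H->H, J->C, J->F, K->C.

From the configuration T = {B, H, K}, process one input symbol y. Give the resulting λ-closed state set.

{B, C, E, F, H, K}

H on y → {F, H}.
K on y → {C}.
No y-transition from B.
Union after reading y: {C, F, H}.
Now take the λ-closure:
From C via λ: add E.
From E via λ: add K.
From K via λ: add B.
No new states can be added; the closed set is {B, C, E, F, H, K}.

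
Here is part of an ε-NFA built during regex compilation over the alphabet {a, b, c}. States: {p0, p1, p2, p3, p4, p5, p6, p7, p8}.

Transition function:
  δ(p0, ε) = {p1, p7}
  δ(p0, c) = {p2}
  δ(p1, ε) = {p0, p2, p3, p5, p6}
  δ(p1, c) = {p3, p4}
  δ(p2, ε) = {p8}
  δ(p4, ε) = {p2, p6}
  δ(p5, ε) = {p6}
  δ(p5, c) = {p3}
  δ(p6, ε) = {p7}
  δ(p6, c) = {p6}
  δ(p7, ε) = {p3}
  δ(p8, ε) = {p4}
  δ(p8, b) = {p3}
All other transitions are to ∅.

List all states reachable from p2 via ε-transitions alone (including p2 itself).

Start with {p2}.
From p2 via ε: add p8.
From p8 via ε: add p4.
From p4 via ε: add p6.
From p6 via ε: add p7.
From p7 via ε: add p3.
No new states can be added; the closed set is {p2, p3, p4, p6, p7, p8}.

{p2, p3, p4, p6, p7, p8}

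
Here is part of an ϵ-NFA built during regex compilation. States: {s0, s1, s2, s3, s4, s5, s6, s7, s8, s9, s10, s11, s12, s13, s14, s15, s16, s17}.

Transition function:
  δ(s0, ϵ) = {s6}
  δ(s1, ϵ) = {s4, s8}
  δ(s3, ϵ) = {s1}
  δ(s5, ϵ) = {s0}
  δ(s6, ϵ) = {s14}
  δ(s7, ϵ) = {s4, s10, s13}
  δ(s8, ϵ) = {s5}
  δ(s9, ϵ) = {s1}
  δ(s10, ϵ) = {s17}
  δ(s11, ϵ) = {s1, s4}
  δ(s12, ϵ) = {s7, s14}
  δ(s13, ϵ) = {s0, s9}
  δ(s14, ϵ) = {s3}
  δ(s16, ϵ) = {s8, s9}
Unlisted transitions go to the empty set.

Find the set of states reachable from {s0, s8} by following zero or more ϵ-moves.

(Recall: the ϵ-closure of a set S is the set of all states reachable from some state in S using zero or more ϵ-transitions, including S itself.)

{s0, s1, s3, s4, s5, s6, s8, s14}

Start with {s0, s8}.
From s0 via ϵ: add s6.
From s8 via ϵ: add s5.
From s6 via ϵ: add s14.
From s14 via ϵ: add s3.
From s3 via ϵ: add s1.
From s1 via ϵ: add s4.
No new states can be added; the closed set is {s0, s1, s3, s4, s5, s6, s8, s14}.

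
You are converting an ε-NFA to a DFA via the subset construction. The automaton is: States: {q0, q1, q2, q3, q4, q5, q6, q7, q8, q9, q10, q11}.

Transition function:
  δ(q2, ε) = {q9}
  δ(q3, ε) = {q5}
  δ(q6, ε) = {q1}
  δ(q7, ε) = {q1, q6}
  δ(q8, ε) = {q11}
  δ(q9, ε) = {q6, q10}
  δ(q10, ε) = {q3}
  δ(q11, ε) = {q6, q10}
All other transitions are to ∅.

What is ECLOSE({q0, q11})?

Start with {q0, q11}.
From q11 via ε: add q6, q10.
From q6 via ε: add q1.
From q10 via ε: add q3.
From q3 via ε: add q5.
No new states can be added; the closed set is {q0, q1, q3, q5, q6, q10, q11}.

{q0, q1, q3, q5, q6, q10, q11}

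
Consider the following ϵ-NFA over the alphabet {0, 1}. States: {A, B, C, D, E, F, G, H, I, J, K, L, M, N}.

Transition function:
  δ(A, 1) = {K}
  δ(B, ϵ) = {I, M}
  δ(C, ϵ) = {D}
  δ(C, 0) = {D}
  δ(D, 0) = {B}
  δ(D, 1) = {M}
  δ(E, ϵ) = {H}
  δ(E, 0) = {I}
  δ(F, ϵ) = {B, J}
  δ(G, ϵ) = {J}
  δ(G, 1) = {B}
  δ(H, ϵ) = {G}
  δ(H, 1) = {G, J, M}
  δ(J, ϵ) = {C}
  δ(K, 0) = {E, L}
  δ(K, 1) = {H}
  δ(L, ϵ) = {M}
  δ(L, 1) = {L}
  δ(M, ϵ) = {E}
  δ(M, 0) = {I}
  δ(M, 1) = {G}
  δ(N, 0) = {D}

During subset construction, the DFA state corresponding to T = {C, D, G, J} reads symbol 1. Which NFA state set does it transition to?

{B, C, D, E, G, H, I, J, M}

D on 1 → {M}.
G on 1 → {B}.
No 1-transition from C, J.
Union after reading 1: {B, M}.
Now take the ϵ-closure:
From B via ϵ: add I.
From M via ϵ: add E.
From E via ϵ: add H.
From H via ϵ: add G.
From G via ϵ: add J.
From J via ϵ: add C.
From C via ϵ: add D.
No new states can be added; the closed set is {B, C, D, E, G, H, I, J, M}.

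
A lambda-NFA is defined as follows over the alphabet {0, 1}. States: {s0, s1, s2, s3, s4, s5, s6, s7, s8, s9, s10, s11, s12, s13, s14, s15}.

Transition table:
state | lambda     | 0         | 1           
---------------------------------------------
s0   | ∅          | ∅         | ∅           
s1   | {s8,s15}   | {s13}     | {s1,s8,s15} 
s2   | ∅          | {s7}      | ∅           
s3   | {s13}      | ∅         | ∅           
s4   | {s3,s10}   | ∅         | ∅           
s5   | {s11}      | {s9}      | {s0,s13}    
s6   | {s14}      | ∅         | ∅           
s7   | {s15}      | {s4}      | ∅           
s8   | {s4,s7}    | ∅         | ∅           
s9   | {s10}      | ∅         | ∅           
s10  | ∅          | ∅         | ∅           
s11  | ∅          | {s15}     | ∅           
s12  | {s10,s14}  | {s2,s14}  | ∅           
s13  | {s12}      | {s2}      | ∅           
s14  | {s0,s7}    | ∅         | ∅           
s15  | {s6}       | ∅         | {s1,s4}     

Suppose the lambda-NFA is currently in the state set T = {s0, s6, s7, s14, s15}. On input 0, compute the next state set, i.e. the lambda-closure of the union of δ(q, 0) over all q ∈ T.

s7 on 0 → {s4}.
No 0-transition from s0, s6, s14, s15.
Union after reading 0: {s4}.
Now take the lambda-closure:
From s4 via lambda: add s3, s10.
From s3 via lambda: add s13.
From s13 via lambda: add s12.
From s12 via lambda: add s14.
From s14 via lambda: add s0, s7.
From s7 via lambda: add s15.
From s15 via lambda: add s6.
No new states can be added; the closed set is {s0, s3, s4, s6, s7, s10, s12, s13, s14, s15}.

{s0, s3, s4, s6, s7, s10, s12, s13, s14, s15}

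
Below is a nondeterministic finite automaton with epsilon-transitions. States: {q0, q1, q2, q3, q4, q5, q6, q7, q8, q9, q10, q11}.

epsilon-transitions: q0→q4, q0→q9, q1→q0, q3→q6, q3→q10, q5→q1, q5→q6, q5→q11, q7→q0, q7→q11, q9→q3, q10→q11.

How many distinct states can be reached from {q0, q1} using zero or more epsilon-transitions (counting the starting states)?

8

Start with {q0, q1}.
From q0 via epsilon: add q4, q9.
From q9 via epsilon: add q3.
From q3 via epsilon: add q6, q10.
From q10 via epsilon: add q11.
epsilon-closure = {q0, q1, q3, q4, q6, q9, q10, q11}, which has 8 states.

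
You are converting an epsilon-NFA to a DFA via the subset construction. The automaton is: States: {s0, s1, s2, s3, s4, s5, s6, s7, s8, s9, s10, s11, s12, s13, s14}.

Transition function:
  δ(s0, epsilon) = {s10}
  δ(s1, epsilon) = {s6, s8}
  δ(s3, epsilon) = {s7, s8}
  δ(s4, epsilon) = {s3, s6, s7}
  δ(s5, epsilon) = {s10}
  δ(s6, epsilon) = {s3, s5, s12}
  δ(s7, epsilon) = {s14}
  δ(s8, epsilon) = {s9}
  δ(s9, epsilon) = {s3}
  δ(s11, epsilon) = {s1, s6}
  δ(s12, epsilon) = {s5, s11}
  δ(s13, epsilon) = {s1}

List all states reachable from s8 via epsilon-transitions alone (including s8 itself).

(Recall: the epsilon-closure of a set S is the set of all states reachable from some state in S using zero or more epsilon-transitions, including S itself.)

Start with {s8}.
From s8 via epsilon: add s9.
From s9 via epsilon: add s3.
From s3 via epsilon: add s7.
From s7 via epsilon: add s14.
No new states can be added; the closed set is {s3, s7, s8, s9, s14}.

{s3, s7, s8, s9, s14}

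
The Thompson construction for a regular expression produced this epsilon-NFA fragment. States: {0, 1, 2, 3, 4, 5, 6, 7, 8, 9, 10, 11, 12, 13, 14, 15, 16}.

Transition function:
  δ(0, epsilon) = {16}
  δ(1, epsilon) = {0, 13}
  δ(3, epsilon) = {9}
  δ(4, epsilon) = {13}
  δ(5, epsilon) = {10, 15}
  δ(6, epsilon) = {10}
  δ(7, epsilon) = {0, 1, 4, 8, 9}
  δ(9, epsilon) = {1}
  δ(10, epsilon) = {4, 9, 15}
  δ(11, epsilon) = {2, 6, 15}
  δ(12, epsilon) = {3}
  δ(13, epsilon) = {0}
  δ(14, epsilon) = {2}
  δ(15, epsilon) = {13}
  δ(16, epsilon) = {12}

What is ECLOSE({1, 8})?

{0, 1, 3, 8, 9, 12, 13, 16}

Start with {1, 8}.
From 1 via epsilon: add 0, 13.
From 0 via epsilon: add 16.
From 16 via epsilon: add 12.
From 12 via epsilon: add 3.
From 3 via epsilon: add 9.
No new states can be added; the closed set is {0, 1, 3, 8, 9, 12, 13, 16}.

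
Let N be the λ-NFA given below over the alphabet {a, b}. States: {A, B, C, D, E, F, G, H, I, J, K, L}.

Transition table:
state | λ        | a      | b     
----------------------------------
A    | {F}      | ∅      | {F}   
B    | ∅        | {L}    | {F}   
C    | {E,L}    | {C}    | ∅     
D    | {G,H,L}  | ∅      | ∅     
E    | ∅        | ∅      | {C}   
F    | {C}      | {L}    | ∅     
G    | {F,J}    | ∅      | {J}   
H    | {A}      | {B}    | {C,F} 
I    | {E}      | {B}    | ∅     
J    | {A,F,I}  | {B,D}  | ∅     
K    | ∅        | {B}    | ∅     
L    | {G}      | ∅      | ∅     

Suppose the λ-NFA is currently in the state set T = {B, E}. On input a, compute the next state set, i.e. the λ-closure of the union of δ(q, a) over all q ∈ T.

{A, C, E, F, G, I, J, L}

B on a → {L}.
No a-transition from E.
Union after reading a: {L}.
Now take the λ-closure:
From L via λ: add G.
From G via λ: add F, J.
From F via λ: add C.
From J via λ: add A, I.
From C via λ: add E.
No new states can be added; the closed set is {A, C, E, F, G, I, J, L}.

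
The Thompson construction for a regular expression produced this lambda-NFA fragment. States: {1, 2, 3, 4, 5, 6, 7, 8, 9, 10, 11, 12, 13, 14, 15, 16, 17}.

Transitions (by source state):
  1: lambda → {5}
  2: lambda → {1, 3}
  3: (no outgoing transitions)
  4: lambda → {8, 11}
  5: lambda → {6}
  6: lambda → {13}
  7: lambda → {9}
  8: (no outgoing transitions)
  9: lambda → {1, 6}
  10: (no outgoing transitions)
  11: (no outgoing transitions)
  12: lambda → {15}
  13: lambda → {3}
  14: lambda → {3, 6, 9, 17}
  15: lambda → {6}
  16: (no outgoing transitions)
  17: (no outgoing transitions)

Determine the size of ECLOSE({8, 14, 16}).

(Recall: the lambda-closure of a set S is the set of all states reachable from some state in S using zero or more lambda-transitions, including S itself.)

Start with {8, 14, 16}.
From 14 via lambda: add 3, 6, 9, 17.
From 6 via lambda: add 13.
From 9 via lambda: add 1.
From 1 via lambda: add 5.
lambda-closure = {1, 3, 5, 6, 8, 9, 13, 14, 16, 17}, which has 10 states.

10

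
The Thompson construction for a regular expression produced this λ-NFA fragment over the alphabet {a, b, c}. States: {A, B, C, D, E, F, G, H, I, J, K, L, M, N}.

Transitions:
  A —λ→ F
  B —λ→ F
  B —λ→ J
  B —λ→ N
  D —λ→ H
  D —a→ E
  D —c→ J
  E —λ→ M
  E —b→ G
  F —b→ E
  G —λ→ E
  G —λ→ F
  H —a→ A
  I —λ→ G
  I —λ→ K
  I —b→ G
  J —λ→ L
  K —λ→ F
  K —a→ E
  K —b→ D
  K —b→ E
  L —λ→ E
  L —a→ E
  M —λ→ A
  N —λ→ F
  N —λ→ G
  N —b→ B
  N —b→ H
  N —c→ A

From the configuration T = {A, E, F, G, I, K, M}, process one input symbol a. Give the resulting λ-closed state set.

K on a → {E}.
No a-transition from A, E, F, G, I, M.
Union after reading a: {E}.
Now take the λ-closure:
From E via λ: add M.
From M via λ: add A.
From A via λ: add F.
No new states can be added; the closed set is {A, E, F, M}.

{A, E, F, M}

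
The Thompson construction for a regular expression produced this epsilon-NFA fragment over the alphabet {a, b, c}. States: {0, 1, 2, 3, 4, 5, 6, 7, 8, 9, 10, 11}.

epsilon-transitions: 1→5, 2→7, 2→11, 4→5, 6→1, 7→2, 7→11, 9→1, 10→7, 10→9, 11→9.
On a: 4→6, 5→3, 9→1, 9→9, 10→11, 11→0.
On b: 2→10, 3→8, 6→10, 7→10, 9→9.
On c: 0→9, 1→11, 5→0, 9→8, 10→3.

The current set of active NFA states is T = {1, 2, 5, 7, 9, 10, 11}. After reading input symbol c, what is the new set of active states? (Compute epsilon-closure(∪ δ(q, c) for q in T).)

1 on c → {11}.
5 on c → {0}.
9 on c → {8}.
10 on c → {3}.
No c-transition from 2, 7, 11.
Union after reading c: {0, 3, 8, 11}.
Now take the epsilon-closure:
From 11 via epsilon: add 9.
From 9 via epsilon: add 1.
From 1 via epsilon: add 5.
No new states can be added; the closed set is {0, 1, 3, 5, 8, 9, 11}.

{0, 1, 3, 5, 8, 9, 11}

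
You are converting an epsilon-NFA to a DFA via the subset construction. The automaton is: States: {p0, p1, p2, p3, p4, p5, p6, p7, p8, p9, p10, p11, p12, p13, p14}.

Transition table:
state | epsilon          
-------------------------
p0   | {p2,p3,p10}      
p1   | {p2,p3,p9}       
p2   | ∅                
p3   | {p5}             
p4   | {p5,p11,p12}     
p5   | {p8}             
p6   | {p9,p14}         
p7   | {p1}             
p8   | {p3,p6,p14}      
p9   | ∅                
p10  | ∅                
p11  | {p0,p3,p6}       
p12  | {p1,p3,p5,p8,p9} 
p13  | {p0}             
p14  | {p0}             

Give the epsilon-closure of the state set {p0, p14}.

{p0, p2, p3, p5, p6, p8, p9, p10, p14}

Start with {p0, p14}.
From p0 via epsilon: add p2, p3, p10.
From p3 via epsilon: add p5.
From p5 via epsilon: add p8.
From p8 via epsilon: add p6.
From p6 via epsilon: add p9.
No new states can be added; the closed set is {p0, p2, p3, p5, p6, p8, p9, p10, p14}.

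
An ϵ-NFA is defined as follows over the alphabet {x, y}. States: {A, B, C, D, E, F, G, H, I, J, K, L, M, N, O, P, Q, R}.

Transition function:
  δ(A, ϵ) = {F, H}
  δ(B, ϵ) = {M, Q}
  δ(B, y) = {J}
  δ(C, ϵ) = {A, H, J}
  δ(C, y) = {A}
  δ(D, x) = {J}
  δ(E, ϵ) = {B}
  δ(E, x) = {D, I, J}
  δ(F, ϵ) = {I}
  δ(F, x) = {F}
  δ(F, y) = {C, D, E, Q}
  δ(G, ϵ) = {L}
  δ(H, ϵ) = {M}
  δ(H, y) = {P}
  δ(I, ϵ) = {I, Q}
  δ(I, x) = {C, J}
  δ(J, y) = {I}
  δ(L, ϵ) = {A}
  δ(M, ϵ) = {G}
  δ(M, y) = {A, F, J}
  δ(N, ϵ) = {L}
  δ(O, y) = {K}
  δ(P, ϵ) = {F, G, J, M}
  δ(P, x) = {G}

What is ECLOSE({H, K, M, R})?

{A, F, G, H, I, K, L, M, Q, R}

Start with {H, K, M, R}.
From M via ϵ: add G.
From G via ϵ: add L.
From L via ϵ: add A.
From A via ϵ: add F.
From F via ϵ: add I.
From I via ϵ: add Q.
No new states can be added; the closed set is {A, F, G, H, I, K, L, M, Q, R}.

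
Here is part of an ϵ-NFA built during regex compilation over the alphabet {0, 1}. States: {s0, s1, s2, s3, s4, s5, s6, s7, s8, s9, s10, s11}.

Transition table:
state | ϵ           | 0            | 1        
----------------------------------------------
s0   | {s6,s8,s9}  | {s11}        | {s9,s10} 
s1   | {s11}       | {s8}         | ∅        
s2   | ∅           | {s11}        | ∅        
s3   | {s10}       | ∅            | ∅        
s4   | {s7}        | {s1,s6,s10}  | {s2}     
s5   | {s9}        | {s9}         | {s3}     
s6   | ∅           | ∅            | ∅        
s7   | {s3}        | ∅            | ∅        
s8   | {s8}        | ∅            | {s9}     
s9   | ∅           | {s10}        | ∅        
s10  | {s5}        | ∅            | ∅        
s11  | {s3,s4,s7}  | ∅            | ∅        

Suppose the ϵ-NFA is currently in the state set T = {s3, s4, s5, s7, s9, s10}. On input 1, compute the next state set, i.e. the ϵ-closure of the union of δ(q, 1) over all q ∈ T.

{s2, s3, s5, s9, s10}

s4 on 1 → {s2}.
s5 on 1 → {s3}.
No 1-transition from s3, s7, s9, s10.
Union after reading 1: {s2, s3}.
Now take the ϵ-closure:
From s3 via ϵ: add s10.
From s10 via ϵ: add s5.
From s5 via ϵ: add s9.
No new states can be added; the closed set is {s2, s3, s5, s9, s10}.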